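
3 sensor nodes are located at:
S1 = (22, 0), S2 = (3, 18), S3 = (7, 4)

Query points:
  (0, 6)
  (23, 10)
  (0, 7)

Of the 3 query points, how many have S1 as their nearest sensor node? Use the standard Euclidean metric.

1

(0, 6) — d² to each: S1:520, S2:153, S3:53 → nearest is S3
(23, 10) — d² to each: S1:101, S2:464, S3:292 → nearest is S1
(0, 7) — d² to each: S1:533, S2:130, S3:58 → nearest is S3
1 of the 3 points has S1 as nearest.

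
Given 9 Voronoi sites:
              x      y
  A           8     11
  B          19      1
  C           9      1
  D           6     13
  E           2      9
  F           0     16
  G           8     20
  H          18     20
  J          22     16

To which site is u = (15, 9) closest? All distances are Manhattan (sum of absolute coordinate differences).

d(u,A) = 7 + 2 = 9
d(u,B) = 4 + 8 = 12
d(u,C) = 6 + 8 = 14
d(u,D) = 9 + 4 = 13
d(u,E) = 13 + 0 = 13
d(u,F) = 15 + 7 = 22
d(u,G) = 7 + 11 = 18
d(u,H) = 3 + 11 = 14
d(u,J) = 7 + 7 = 14
The smallest is to A, so u lies in the Voronoi region of A.

A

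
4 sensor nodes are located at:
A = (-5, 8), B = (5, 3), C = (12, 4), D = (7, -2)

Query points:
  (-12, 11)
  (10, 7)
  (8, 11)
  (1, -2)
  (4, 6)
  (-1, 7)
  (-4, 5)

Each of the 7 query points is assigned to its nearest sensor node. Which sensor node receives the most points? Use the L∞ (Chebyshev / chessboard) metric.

A

(-12, 11) — d to each: A:7, B:17, C:24, D:19 → nearest is A
(10, 7) — d to each: A:15, B:5, C:3, D:9 → nearest is C
(8, 11) — d to each: A:13, B:8, C:7, D:13 → nearest is C
(1, -2) — d to each: A:10, B:5, C:11, D:6 → nearest is B
(4, 6) — d to each: A:9, B:3, C:8, D:8 → nearest is B
(-1, 7) — d to each: A:4, B:6, C:13, D:9 → nearest is A
(-4, 5) — d to each: A:3, B:9, C:16, D:11 → nearest is A
Tally — A:3, B:2, C:2. A captures the most (3).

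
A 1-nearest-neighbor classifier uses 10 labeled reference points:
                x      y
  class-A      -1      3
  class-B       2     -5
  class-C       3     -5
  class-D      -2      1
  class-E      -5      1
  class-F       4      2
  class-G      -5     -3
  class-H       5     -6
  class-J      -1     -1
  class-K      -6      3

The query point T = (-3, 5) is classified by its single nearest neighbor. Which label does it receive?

Squared Euclidean distances:
d²(T, class-A) = (-3−(-1))² + (5−3)² = 4 + 4 = 8
d²(T, class-B) = (-3−2)² + (5−(-5))² = 25 + 100 = 125
d²(T, class-C) = (-3−3)² + (5−(-5))² = 36 + 100 = 136
d²(T, class-D) = (-3−(-2))² + (5−1)² = 1 + 16 = 17
d²(T, class-E) = (-3−(-5))² + (5−1)² = 4 + 16 = 20
d²(T, class-F) = (-3−4)² + (5−2)² = 49 + 9 = 58
d²(T, class-G) = (-3−(-5))² + (5−(-3))² = 4 + 64 = 68
d²(T, class-H) = (-3−5)² + (5−(-6))² = 64 + 121 = 185
d²(T, class-J) = (-3−(-1))² + (5−(-1))² = 4 + 36 = 40
d²(T, class-K) = (-3−(-6))² + (5−3)² = 9 + 4 = 13
class-A is nearest.

class-A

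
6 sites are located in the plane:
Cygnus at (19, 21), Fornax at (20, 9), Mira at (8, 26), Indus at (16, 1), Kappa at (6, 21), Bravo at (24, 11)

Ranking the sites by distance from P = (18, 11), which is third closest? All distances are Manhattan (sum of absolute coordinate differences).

d(P, Cygnus) = |18−19| + |11−21| = 1 + 10 = 11
d(P, Fornax) = |18−20| + |11−9| = 2 + 2 = 4
d(P, Mira) = |18−8| + |11−26| = 10 + 15 = 25
d(P, Indus) = |18−16| + |11−1| = 2 + 10 = 12
d(P, Kappa) = |18−6| + |11−21| = 12 + 10 = 22
d(P, Bravo) = |18−24| + |11−11| = 6 + 0 = 6
Sorted ascending: Fornax, Bravo, Cygnus, Indus, … — the third-nearest is Cygnus.

Cygnus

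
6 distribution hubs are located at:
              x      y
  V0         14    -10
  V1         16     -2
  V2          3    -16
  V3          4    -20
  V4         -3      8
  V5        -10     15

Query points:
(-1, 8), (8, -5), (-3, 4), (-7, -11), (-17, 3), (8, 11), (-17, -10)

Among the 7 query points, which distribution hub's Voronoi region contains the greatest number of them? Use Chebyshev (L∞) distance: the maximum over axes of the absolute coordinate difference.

(-1, 8) — d to each: V0:18, V1:17, V2:24, V3:28, V4:2, V5:9 → nearest is V4
(8, -5) — d to each: V0:6, V1:8, V2:11, V3:15, V4:13, V5:20 → nearest is V0
(-3, 4) — d to each: V0:17, V1:19, V2:20, V3:24, V4:4, V5:11 → nearest is V4
(-7, -11) — d to each: V0:21, V1:23, V2:10, V3:11, V4:19, V5:26 → nearest is V2
(-17, 3) — d to each: V0:31, V1:33, V2:20, V3:23, V4:14, V5:12 → nearest is V5
(8, 11) — d to each: V0:21, V1:13, V2:27, V3:31, V4:11, V5:18 → nearest is V4
(-17, -10) — d to each: V0:31, V1:33, V2:20, V3:21, V4:18, V5:25 → nearest is V4
Tally — V0:1, V2:1, V4:4, V5:1. V4 captures the most (4).

V4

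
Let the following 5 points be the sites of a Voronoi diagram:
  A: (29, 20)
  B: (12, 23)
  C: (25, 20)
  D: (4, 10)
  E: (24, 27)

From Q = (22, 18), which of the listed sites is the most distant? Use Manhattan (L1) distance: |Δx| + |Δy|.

d(Q,A) = |22−29| + |18−20| = 7 + 2 = 9
d(Q,B) = |22−12| + |18−23| = 10 + 5 = 15
d(Q,C) = |22−25| + |18−20| = 3 + 2 = 5
d(Q,D) = |22−4| + |18−10| = 18 + 8 = 26
d(Q,E) = |22−24| + |18−27| = 2 + 9 = 11
The largest is to D.

D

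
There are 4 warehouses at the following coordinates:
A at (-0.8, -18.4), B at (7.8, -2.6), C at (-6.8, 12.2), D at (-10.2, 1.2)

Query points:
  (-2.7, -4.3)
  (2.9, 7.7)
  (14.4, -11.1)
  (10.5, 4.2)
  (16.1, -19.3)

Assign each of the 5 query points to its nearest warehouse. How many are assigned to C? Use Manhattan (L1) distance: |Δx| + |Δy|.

(-2.7, -4.3) — d to each: A:16, B:12.2, C:20.6, D:13 → nearest is B
(2.9, 7.7) — d to each: A:29.8, B:15.2, C:14.2, D:19.6 → nearest is C
(14.4, -11.1) — d to each: A:22.5, B:15.1, C:44.5, D:36.9 → nearest is B
(10.5, 4.2) — d to each: A:33.9, B:9.5, C:25.3, D:23.7 → nearest is B
(16.1, -19.3) — d to each: A:17.8, B:25, C:54.4, D:46.8 → nearest is A
1 of the 5 points has C as nearest.

1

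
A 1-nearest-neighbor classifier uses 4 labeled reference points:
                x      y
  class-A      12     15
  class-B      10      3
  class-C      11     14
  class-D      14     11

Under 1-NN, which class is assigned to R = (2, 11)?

class-C

Squared Euclidean distances:
d²(R, class-A) = (2−12)² + (11−15)² = 100 + 16 = 116
d²(R, class-B) = (2−10)² + (11−3)² = 64 + 64 = 128
d²(R, class-C) = (2−11)² + (11−14)² = 81 + 9 = 90
d²(R, class-D) = (2−14)² + (11−11)² = 144 + 0 = 144
The smallest is to class-C, so R lies in the Voronoi region of class-C.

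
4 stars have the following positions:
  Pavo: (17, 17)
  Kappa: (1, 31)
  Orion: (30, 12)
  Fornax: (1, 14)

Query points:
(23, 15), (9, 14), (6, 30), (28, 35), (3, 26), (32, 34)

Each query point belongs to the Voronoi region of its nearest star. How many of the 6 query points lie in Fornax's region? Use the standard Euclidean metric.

1

(23, 15) — d² to each: Pavo:40, Kappa:740, Orion:58, Fornax:485 → nearest is Pavo
(9, 14) — d² to each: Pavo:73, Kappa:353, Orion:445, Fornax:64 → nearest is Fornax
(6, 30) — d² to each: Pavo:290, Kappa:26, Orion:900, Fornax:281 → nearest is Kappa
(28, 35) — d² to each: Pavo:445, Kappa:745, Orion:533, Fornax:1170 → nearest is Pavo
(3, 26) — d² to each: Pavo:277, Kappa:29, Orion:925, Fornax:148 → nearest is Kappa
(32, 34) — d² to each: Pavo:514, Kappa:970, Orion:488, Fornax:1361 → nearest is Orion
1 of the 6 points has Fornax as nearest.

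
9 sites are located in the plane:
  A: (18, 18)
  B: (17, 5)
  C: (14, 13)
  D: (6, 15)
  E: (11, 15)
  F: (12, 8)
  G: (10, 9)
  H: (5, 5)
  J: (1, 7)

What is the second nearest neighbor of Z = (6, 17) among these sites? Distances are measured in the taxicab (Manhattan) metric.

E

d(Z,A) = |6−18| + |17−18| = 12 + 1 = 13
d(Z,B) = |6−17| + |17−5| = 11 + 12 = 23
d(Z,C) = |6−14| + |17−13| = 8 + 4 = 12
d(Z,D) = |6−6| + |17−15| = 0 + 2 = 2
d(Z,E) = |6−11| + |17−15| = 5 + 2 = 7
d(Z,F) = |6−12| + |17−8| = 6 + 9 = 15
d(Z,G) = |6−10| + |17−9| = 4 + 8 = 12
d(Z,H) = |6−5| + |17−5| = 1 + 12 = 13
d(Z,J) = |6−1| + |17−7| = 5 + 10 = 15
Sorted ascending: D, E, C, … — the second-nearest is E.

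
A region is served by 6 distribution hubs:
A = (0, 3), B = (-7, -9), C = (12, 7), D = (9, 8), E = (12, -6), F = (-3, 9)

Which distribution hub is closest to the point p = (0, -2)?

A

Since √ is increasing, it suffices to compare squared distances:
|pA|² = (0−0)² + (-2−3)² = 0 + 25 = 25
|pB|² = (0−(-7))² + (-2−(-9))² = 49 + 49 = 98
|pC|² = (0−12)² + (-2−7)² = 144 + 81 = 225
|pD|² = (0−9)² + (-2−8)² = 81 + 100 = 181
|pE|² = (0−12)² + (-2−(-6))² = 144 + 16 = 160
|pF|² = (0−(-3))² + (-2−9)² = 9 + 121 = 130
Minimum is at A.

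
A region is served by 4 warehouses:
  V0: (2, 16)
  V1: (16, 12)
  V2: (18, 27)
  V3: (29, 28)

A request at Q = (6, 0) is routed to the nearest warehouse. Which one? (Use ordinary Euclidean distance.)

V1

Squared Euclidean distances:
|QV0|² = (6−2)² + (0−16)² = 16 + 256 = 272
|QV1|² = (6−16)² + (0−12)² = 100 + 144 = 244
|QV2|² = (6−18)² + (0−27)² = 144 + 729 = 873
|QV3|² = (6−29)² + (0−28)² = 529 + 784 = 1313
Minimum is at V1.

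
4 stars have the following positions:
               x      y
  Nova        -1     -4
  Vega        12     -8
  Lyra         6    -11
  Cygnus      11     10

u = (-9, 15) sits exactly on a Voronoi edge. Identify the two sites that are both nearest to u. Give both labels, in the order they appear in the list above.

Nova and Cygnus

Squared distances from u to each site:
d²(u, Nova) = (-9−(-1))² + (15−(-4))² = 64 + 361 = 425
d²(u, Vega) = (-9−12)² + (15−(-8))² = 441 + 529 = 970
d²(u, Lyra) = (-9−6)² + (15−(-11))² = 225 + 676 = 901
d²(u, Cygnus) = (-9−11)² + (15−10)² = 400 + 25 = 425
u is equidistant from Nova and Cygnus (both at squared distance 425), and every other site is strictly farther — so u lies on the Nova–Cygnus Voronoi edge.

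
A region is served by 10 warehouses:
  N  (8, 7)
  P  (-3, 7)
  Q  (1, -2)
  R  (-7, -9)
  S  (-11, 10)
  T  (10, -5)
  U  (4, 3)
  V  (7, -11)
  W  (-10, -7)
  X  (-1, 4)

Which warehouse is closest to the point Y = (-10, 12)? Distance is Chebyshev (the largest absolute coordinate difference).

S

d(Y,N) = max(18, 5) = 18
d(Y,P) = max(7, 5) = 7
d(Y,Q) = max(11, 14) = 14
d(Y,R) = max(3, 21) = 21
d(Y,S) = max(1, 2) = 2
d(Y,T) = max(20, 17) = 20
d(Y,U) = max(14, 9) = 14
d(Y,V) = max(17, 23) = 23
d(Y,W) = max(0, 19) = 19
d(Y,X) = max(9, 8) = 9
The smallest is to S, so Y lies in the Voronoi region of S.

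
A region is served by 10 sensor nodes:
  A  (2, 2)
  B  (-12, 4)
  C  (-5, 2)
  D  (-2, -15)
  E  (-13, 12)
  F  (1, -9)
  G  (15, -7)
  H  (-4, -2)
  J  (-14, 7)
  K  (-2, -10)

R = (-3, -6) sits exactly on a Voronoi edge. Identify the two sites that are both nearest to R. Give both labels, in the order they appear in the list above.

Squared distances from R to each site:
|RA|² = (-3−2)² + (-6−2)² = 25 + 64 = 89
|RB|² = (-3−(-12))² + (-6−4)² = 81 + 100 = 181
|RC|² = (-3−(-5))² + (-6−2)² = 4 + 64 = 68
|RD|² = (-3−(-2))² + (-6−(-15))² = 1 + 81 = 82
|RE|² = (-3−(-13))² + (-6−12)² = 100 + 324 = 424
|RF|² = (-3−1)² + (-6−(-9))² = 16 + 9 = 25
|RG|² = (-3−15)² + (-6−(-7))² = 324 + 1 = 325
|RH|² = (-3−(-4))² + (-6−(-2))² = 1 + 16 = 17
|RJ|² = (-3−(-14))² + (-6−7)² = 121 + 169 = 290
|RK|² = (-3−(-2))² + (-6−(-10))² = 1 + 16 = 17
R is equidistant from H and K (both at squared distance 17), and every other site is strictly farther — so R lies on the H–K Voronoi edge.

H and K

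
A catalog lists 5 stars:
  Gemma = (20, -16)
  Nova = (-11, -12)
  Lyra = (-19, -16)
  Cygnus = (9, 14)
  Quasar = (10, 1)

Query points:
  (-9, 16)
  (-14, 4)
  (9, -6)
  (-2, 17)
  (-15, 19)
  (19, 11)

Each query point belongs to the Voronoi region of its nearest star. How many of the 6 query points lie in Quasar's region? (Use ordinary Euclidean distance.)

1

(-9, 16) — d² to each: Gemma:1865, Nova:788, Lyra:1124, Cygnus:328, Quasar:586 → nearest is Cygnus
(-14, 4) — d² to each: Gemma:1556, Nova:265, Lyra:425, Cygnus:629, Quasar:585 → nearest is Nova
(9, -6) — d² to each: Gemma:221, Nova:436, Lyra:884, Cygnus:400, Quasar:50 → nearest is Quasar
(-2, 17) — d² to each: Gemma:1573, Nova:922, Lyra:1378, Cygnus:130, Quasar:400 → nearest is Cygnus
(-15, 19) — d² to each: Gemma:2450, Nova:977, Lyra:1241, Cygnus:601, Quasar:949 → nearest is Cygnus
(19, 11) — d² to each: Gemma:730, Nova:1429, Lyra:2173, Cygnus:109, Quasar:181 → nearest is Cygnus
1 of the 6 points has Quasar as nearest.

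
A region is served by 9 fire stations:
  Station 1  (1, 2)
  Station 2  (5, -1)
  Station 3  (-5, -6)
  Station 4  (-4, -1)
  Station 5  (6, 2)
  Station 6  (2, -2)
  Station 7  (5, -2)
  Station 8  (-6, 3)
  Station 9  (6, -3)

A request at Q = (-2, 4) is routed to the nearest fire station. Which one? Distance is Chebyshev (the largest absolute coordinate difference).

d(Q, Station 1) = max(3, 2) = 3
d(Q, Station 2) = max(7, 5) = 7
d(Q, Station 3) = max(3, 10) = 10
d(Q, Station 4) = max(2, 5) = 5
d(Q, Station 5) = max(8, 2) = 8
d(Q, Station 6) = max(4, 6) = 6
d(Q, Station 7) = max(7, 6) = 7
d(Q, Station 8) = max(4, 1) = 4
d(Q, Station 9) = max(8, 7) = 8
Station 1 is nearest.

Station 1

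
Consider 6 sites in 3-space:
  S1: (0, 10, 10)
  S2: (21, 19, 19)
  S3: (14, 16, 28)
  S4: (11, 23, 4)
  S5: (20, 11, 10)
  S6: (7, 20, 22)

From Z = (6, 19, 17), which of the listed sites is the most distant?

Compare squared distances (the ordering matches that of the actual distances):
|ZS1|² = (6−0)² + (19−10)² + (17−10)² = 36 + 81 + 49 = 166
|ZS2|² = (6−21)² + (19−19)² + (17−19)² = 225 + 0 + 4 = 229
|ZS3|² = (6−14)² + (19−16)² + (17−28)² = 64 + 9 + 121 = 194
|ZS4|² = (6−11)² + (19−23)² + (17−4)² = 25 + 16 + 169 = 210
|ZS5|² = (6−20)² + (19−11)² + (17−10)² = 196 + 64 + 49 = 309
|ZS6|² = (6−7)² + (19−20)² + (17−22)² = 1 + 1 + 25 = 27
The largest is to S5.

S5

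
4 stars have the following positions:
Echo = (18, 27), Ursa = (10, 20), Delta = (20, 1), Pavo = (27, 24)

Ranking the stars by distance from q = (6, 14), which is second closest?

Echo

Compare squared distances (the ordering matches that of the actual distances):
d²(q, Echo) = (6−18)² + (14−27)² = 144 + 169 = 313
d²(q, Ursa) = (6−10)² + (14−20)² = 16 + 36 = 52
d²(q, Delta) = (6−20)² + (14−1)² = 196 + 169 = 365
d²(q, Pavo) = (6−27)² + (14−24)² = 441 + 100 = 541
Sorted ascending: Ursa, Echo, Delta, … — the second-nearest is Echo.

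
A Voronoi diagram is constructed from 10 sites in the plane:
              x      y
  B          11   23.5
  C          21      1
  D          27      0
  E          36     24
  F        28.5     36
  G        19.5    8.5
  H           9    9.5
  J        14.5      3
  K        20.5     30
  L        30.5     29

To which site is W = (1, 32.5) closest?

Since √ is increasing, it suffices to compare squared distances:
|WB|² = 100 + 81 = 181
|WC|² = 400 + 992.25 = 1392.25
|WD|² = 676 + 1056.25 = 1732.25
|WE|² = 1225 + 72.25 = 1297.25
|WF|² = 756.25 + 12.25 = 768.5
|WG|² = 342.25 + 576 = 918.25
|WH|² = 64 + 529 = 593
|WJ|² = 182.25 + 870.25 = 1052.5
|WK|² = 380.25 + 6.25 = 386.5
|WL|² = 870.25 + 12.25 = 882.5
B is nearest.

B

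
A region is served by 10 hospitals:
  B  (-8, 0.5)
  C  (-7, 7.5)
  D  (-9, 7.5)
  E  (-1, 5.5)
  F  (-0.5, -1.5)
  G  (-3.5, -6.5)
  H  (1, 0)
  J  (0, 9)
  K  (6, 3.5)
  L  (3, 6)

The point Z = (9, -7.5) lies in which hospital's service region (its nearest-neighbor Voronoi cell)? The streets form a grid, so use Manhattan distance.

G

d(Z,B) = |9−(-8)| + |-7.5−0.5| = 17 + 8 = 25
d(Z,C) = |9−(-7)| + |-7.5−7.5| = 16 + 15 = 31
d(Z,D) = |9−(-9)| + |-7.5−7.5| = 18 + 15 = 33
d(Z,E) = |9−(-1)| + |-7.5−5.5| = 10 + 13 = 23
d(Z,F) = |9−(-0.5)| + |-7.5−(-1.5)| = 9.5 + 6 = 15.5
d(Z,G) = |9−(-3.5)| + |-7.5−(-6.5)| = 12.5 + 1 = 13.5
d(Z,H) = |9−1| + |-7.5−0| = 8 + 7.5 = 15.5
d(Z,J) = |9−0| + |-7.5−9| = 9 + 16.5 = 25.5
d(Z,K) = |9−6| + |-7.5−3.5| = 3 + 11 = 14
d(Z,L) = |9−3| + |-7.5−6| = 6 + 13.5 = 19.5
Minimum is at G.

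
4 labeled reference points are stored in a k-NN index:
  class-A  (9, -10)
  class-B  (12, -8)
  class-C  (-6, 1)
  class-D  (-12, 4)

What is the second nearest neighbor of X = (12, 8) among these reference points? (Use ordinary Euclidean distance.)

class-A

Compare squared distances (the ordering matches that of the actual distances):
d²(X, class-A) = (12−9)² + (8−(-10))² = 9 + 324 = 333
d²(X, class-B) = (12−12)² + (8−(-8))² = 0 + 256 = 256
d²(X, class-C) = (12−(-6))² + (8−1)² = 324 + 49 = 373
d²(X, class-D) = (12−(-12))² + (8−4)² = 576 + 16 = 592
Sorted ascending: class-B, class-A, class-C, … — the second-nearest is class-A.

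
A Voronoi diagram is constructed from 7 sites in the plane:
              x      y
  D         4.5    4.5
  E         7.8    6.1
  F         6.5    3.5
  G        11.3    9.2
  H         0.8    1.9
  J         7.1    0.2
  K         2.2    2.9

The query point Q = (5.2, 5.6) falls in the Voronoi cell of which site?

Squared Euclidean distances:
|QD|² = (5.2−4.5)² + (5.6−4.5)² = 0.49 + 1.21 = 1.7
|QE|² = (5.2−7.8)² + (5.6−6.1)² = 6.76 + 0.25 = 7.01
|QF|² = (5.2−6.5)² + (5.6−3.5)² = 1.69 + 4.41 = 6.1
|QG|² = (5.2−11.3)² + (5.6−9.2)² = 37.21 + 12.96 = 50.17
|QH|² = (5.2−0.8)² + (5.6−1.9)² = 19.36 + 13.69 = 33.05
|QJ|² = (5.2−7.1)² + (5.6−0.2)² = 3.61 + 29.16 = 32.77
|QK|² = (5.2−2.2)² + (5.6−2.9)² = 9 + 7.29 = 16.29
D is nearest.

D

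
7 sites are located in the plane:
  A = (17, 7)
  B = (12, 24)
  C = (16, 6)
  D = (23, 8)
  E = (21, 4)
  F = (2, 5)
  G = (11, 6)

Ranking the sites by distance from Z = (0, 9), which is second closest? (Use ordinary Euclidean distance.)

Compare squared distances (the ordering matches that of the actual distances):
|ZA|² = 289 + 4 = 293
|ZB|² = 144 + 225 = 369
|ZC|² = 256 + 9 = 265
|ZD|² = 529 + 1 = 530
|ZE|² = 441 + 25 = 466
|ZF|² = 4 + 16 = 20
|ZG|² = 121 + 9 = 130
Sorted ascending: F, G, C, … — the second-nearest is G.

G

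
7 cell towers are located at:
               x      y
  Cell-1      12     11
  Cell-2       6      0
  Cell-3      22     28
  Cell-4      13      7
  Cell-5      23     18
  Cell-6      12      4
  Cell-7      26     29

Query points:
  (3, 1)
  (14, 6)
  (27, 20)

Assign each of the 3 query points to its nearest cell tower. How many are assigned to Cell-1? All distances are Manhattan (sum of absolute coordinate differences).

(3, 1) — d to each: Cell-1:19, Cell-2:4, Cell-3:46, Cell-4:16, Cell-5:37, Cell-6:12, Cell-7:51 → nearest is Cell-2
(14, 6) — d to each: Cell-1:7, Cell-2:14, Cell-3:30, Cell-4:2, Cell-5:21, Cell-6:4, Cell-7:35 → nearest is Cell-4
(27, 20) — d to each: Cell-1:24, Cell-2:41, Cell-3:13, Cell-4:27, Cell-5:6, Cell-6:31, Cell-7:10 → nearest is Cell-5
0 of the 3 points have Cell-1 as nearest.

0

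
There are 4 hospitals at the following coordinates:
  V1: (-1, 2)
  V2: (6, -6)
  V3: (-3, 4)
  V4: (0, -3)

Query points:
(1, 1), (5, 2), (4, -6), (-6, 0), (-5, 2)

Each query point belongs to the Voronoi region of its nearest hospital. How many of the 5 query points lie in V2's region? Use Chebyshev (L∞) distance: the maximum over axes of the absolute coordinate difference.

1

(1, 1) — d to each: V1:2, V2:7, V3:4, V4:4 → nearest is V1
(5, 2) — d to each: V1:6, V2:8, V3:8, V4:5 → nearest is V4
(4, -6) — d to each: V1:8, V2:2, V3:10, V4:4 → nearest is V2
(-6, 0) — d to each: V1:5, V2:12, V3:4, V4:6 → nearest is V3
(-5, 2) — d to each: V1:4, V2:11, V3:2, V4:5 → nearest is V3
1 of the 5 points has V2 as nearest.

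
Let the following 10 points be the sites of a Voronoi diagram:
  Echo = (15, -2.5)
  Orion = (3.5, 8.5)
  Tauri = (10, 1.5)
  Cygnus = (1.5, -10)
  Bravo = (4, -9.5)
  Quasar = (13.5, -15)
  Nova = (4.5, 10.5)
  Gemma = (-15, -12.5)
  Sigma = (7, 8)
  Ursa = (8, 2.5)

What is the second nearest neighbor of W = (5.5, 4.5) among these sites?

Since √ is increasing, it suffices to compare squared distances:
d²(W, Echo) = (5.5−15)² + (4.5−(-2.5))² = 90.25 + 49 = 139.25
d²(W, Orion) = (5.5−3.5)² + (4.5−8.5)² = 4 + 16 = 20
d²(W, Tauri) = (5.5−10)² + (4.5−1.5)² = 20.25 + 9 = 29.25
d²(W, Cygnus) = (5.5−1.5)² + (4.5−(-10))² = 16 + 210.25 = 226.25
d²(W, Bravo) = (5.5−4)² + (4.5−(-9.5))² = 2.25 + 196 = 198.25
d²(W, Quasar) = (5.5−13.5)² + (4.5−(-15))² = 64 + 380.25 = 444.25
d²(W, Nova) = (5.5−4.5)² + (4.5−10.5)² = 1 + 36 = 37
d²(W, Gemma) = (5.5−(-15))² + (4.5−(-12.5))² = 420.25 + 289 = 709.25
d²(W, Sigma) = (5.5−7)² + (4.5−8)² = 2.25 + 12.25 = 14.5
d²(W, Ursa) = (5.5−8)² + (4.5−2.5)² = 6.25 + 4 = 10.25
Sorted ascending: Ursa, Sigma, Orion, … — the second-nearest is Sigma.

Sigma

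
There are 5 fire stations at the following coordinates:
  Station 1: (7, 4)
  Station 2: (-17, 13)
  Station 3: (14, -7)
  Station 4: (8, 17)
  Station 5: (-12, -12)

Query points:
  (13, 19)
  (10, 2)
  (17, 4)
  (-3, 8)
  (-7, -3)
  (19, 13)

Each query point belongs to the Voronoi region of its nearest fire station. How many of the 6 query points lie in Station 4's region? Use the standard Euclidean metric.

2

(13, 19) — d² to each: Station 1:261, Station 2:936, Station 3:677, Station 4:29, Station 5:1586 → nearest is Station 4
(10, 2) — d² to each: Station 1:13, Station 2:850, Station 3:97, Station 4:229, Station 5:680 → nearest is Station 1
(17, 4) — d² to each: Station 1:100, Station 2:1237, Station 3:130, Station 4:250, Station 5:1097 → nearest is Station 1
(-3, 8) — d² to each: Station 1:116, Station 2:221, Station 3:514, Station 4:202, Station 5:481 → nearest is Station 1
(-7, -3) — d² to each: Station 1:245, Station 2:356, Station 3:457, Station 4:625, Station 5:106 → nearest is Station 5
(19, 13) — d² to each: Station 1:225, Station 2:1296, Station 3:425, Station 4:137, Station 5:1586 → nearest is Station 4
2 of the 6 points have Station 4 as nearest.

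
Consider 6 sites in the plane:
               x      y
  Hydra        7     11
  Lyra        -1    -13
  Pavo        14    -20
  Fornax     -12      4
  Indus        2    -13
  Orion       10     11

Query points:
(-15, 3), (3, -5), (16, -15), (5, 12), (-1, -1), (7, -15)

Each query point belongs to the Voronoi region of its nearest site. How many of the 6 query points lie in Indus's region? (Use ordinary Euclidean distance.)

(-15, 3) — d² to each: Hydra:548, Lyra:452, Pavo:1370, Fornax:10, Indus:545, Orion:689 → nearest is Fornax
(3, -5) — d² to each: Hydra:272, Lyra:80, Pavo:346, Fornax:306, Indus:65, Orion:305 → nearest is Indus
(16, -15) — d² to each: Hydra:757, Lyra:293, Pavo:29, Fornax:1145, Indus:200, Orion:712 → nearest is Pavo
(5, 12) — d² to each: Hydra:5, Lyra:661, Pavo:1105, Fornax:353, Indus:634, Orion:26 → nearest is Hydra
(-1, -1) — d² to each: Hydra:208, Lyra:144, Pavo:586, Fornax:146, Indus:153, Orion:265 → nearest is Lyra
(7, -15) — d² to each: Hydra:676, Lyra:68, Pavo:74, Fornax:722, Indus:29, Orion:685 → nearest is Indus
2 of the 6 points have Indus as nearest.

2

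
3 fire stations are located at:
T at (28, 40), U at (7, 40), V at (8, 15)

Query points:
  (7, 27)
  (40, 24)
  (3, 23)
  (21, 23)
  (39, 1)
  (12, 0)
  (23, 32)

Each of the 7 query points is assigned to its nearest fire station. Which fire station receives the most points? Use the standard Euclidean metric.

V

(7, 27) — d² to each: T:610, U:169, V:145 → nearest is V
(40, 24) — d² to each: T:400, U:1345, V:1105 → nearest is T
(3, 23) — d² to each: T:914, U:305, V:89 → nearest is V
(21, 23) — d² to each: T:338, U:485, V:233 → nearest is V
(39, 1) — d² to each: T:1642, U:2545, V:1157 → nearest is V
(12, 0) — d² to each: T:1856, U:1625, V:241 → nearest is V
(23, 32) — d² to each: T:89, U:320, V:514 → nearest is T
Tally — T:2, V:5. V captures the most (5).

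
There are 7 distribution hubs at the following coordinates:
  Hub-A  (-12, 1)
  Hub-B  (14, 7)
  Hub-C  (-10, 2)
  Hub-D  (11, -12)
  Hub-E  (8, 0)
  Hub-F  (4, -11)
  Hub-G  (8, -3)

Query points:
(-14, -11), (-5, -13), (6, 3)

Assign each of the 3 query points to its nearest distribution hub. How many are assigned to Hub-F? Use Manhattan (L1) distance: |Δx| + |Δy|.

(-14, -11) — d to each: Hub-A:14, Hub-B:46, Hub-C:17, Hub-D:26, Hub-E:33, Hub-F:18, Hub-G:30 → nearest is Hub-A
(-5, -13) — d to each: Hub-A:21, Hub-B:39, Hub-C:20, Hub-D:17, Hub-E:26, Hub-F:11, Hub-G:23 → nearest is Hub-F
(6, 3) — d to each: Hub-A:20, Hub-B:12, Hub-C:17, Hub-D:20, Hub-E:5, Hub-F:16, Hub-G:8 → nearest is Hub-E
1 of the 3 points has Hub-F as nearest.

1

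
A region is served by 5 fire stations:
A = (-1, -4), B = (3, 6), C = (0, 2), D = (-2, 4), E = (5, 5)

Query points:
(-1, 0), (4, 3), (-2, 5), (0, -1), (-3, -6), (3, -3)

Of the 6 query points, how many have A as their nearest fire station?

(-1, 0) — d² to each: A:16, B:52, C:5, D:17, E:61 → nearest is C
(4, 3) — d² to each: A:74, B:10, C:17, D:37, E:5 → nearest is E
(-2, 5) — d² to each: A:82, B:26, C:13, D:1, E:49 → nearest is D
(0, -1) — d² to each: A:10, B:58, C:9, D:29, E:61 → nearest is C
(-3, -6) — d² to each: A:8, B:180, C:73, D:101, E:185 → nearest is A
(3, -3) — d² to each: A:17, B:81, C:34, D:74, E:68 → nearest is A
2 of the 6 points have A as nearest.

2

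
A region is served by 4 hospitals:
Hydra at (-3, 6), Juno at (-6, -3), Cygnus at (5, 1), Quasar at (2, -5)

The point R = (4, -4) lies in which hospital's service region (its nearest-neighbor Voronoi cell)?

Quasar

Compare squared distances (the ordering matches that of the actual distances):
d²(R, Hydra) = (4−(-3))² + (-4−6)² = 49 + 100 = 149
d²(R, Juno) = (4−(-6))² + (-4−(-3))² = 100 + 1 = 101
d²(R, Cygnus) = (4−5)² + (-4−1)² = 1 + 25 = 26
d²(R, Quasar) = (4−2)² + (-4−(-5))² = 4 + 1 = 5
Minimum is at Quasar.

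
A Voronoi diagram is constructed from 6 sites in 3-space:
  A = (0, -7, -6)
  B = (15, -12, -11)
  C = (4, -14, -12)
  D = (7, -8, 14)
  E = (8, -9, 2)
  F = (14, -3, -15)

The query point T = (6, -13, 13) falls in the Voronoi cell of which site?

D

Since √ is increasing, it suffices to compare squared distances:
|TA|² = (6−0)² + (-13−(-7))² + (13−(-6))² = 36 + 36 + 361 = 433
|TB|² = (6−15)² + (-13−(-12))² + (13−(-11))² = 81 + 1 + 576 = 658
|TC|² = (6−4)² + (-13−(-14))² + (13−(-12))² = 4 + 1 + 625 = 630
|TD|² = (6−7)² + (-13−(-8))² + (13−14)² = 1 + 25 + 1 = 27
|TE|² = (6−8)² + (-13−(-9))² + (13−2)² = 4 + 16 + 121 = 141
|TF|² = (6−14)² + (-13−(-3))² + (13−(-15))² = 64 + 100 + 784 = 948
Minimum is at D.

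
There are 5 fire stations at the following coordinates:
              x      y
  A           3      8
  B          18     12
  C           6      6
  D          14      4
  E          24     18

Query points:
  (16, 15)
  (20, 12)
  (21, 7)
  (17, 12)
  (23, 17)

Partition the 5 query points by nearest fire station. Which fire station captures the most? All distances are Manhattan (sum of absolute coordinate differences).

(16, 15) — d to each: A:20, B:5, C:19, D:13, E:11 → nearest is B
(20, 12) — d to each: A:21, B:2, C:20, D:14, E:10 → nearest is B
(21, 7) — d to each: A:19, B:8, C:16, D:10, E:14 → nearest is B
(17, 12) — d to each: A:18, B:1, C:17, D:11, E:13 → nearest is B
(23, 17) — d to each: A:29, B:10, C:28, D:22, E:2 → nearest is E
Tally — B:4, E:1. B captures the most (4).

B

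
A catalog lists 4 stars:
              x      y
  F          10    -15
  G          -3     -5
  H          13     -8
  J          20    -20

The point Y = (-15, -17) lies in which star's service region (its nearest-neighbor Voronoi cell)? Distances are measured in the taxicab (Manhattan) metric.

G

d(Y,F) = |-15−10| + |-17−(-15)| = 25 + 2 = 27
d(Y,G) = |-15−(-3)| + |-17−(-5)| = 12 + 12 = 24
d(Y,H) = |-15−13| + |-17−(-8)| = 28 + 9 = 37
d(Y,J) = |-15−20| + |-17−(-20)| = 35 + 3 = 38
G is nearest.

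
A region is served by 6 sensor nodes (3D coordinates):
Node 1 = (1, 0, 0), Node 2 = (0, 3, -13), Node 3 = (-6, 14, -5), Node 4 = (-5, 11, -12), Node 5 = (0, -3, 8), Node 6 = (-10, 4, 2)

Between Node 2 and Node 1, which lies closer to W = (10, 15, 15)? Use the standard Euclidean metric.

Node 1

Compare squared distances:
d²(W, Node 2) = (10−0)² + (15−3)² + (15−(-13))² = 100 + 144 + 784 = 1028
d²(W, Node 1) = (10−1)² + (15−0)² + (15−0)² = 81 + 225 + 225 = 531
1028 > 531, so Node 1 is closer.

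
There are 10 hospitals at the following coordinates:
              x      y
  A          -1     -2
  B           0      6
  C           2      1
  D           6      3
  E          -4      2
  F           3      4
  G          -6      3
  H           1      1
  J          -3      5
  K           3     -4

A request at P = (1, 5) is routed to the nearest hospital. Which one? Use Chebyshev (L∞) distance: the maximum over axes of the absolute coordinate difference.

B

d(P,A) = max(2, 7) = 7
d(P,B) = max(1, 1) = 1
d(P,C) = max(1, 4) = 4
d(P,D) = max(5, 2) = 5
d(P,E) = max(5, 3) = 5
d(P,F) = max(2, 1) = 2
d(P,G) = max(7, 2) = 7
d(P,H) = max(0, 4) = 4
d(P,J) = max(4, 0) = 4
d(P,K) = max(2, 9) = 9
Minimum is at B.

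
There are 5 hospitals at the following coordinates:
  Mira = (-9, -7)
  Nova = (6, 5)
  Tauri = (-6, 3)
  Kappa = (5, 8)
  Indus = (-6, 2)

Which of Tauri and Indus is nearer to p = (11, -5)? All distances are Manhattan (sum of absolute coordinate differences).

Indus

d(p, Tauri) = |11−(-6)| + |-5−3| = 17 + 8 = 25
d(p, Indus) = |11−(-6)| + |-5−2| = 17 + 7 = 24
25 > 24, so Indus is closer.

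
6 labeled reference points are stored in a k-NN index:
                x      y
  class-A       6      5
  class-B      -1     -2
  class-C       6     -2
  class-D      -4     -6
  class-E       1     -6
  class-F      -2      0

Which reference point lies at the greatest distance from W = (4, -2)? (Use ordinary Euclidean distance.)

class-D

Squared Euclidean distances:
d²(W, class-A) = 4 + 49 = 53
d²(W, class-B) = 25 + 0 = 25
d²(W, class-C) = 4 + 0 = 4
d²(W, class-D) = 64 + 16 = 80
d²(W, class-E) = 9 + 16 = 25
d²(W, class-F) = 36 + 4 = 40
The largest is to class-D.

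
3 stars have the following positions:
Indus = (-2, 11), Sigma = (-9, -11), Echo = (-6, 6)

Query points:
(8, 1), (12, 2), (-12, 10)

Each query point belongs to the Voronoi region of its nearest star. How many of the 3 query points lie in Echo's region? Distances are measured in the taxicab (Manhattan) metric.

3

(8, 1) — d to each: Indus:20, Sigma:29, Echo:19 → nearest is Echo
(12, 2) — d to each: Indus:23, Sigma:34, Echo:22 → nearest is Echo
(-12, 10) — d to each: Indus:11, Sigma:24, Echo:10 → nearest is Echo
3 of the 3 points have Echo as nearest.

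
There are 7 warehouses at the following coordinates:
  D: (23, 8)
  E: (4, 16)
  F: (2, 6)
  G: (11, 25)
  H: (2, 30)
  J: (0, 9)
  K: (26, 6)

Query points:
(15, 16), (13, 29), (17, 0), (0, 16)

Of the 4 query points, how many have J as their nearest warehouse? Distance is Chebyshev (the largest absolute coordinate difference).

0

(15, 16) — d to each: D:8, E:11, F:13, G:9, H:14, J:15, K:11 → nearest is D
(13, 29) — d to each: D:21, E:13, F:23, G:4, H:11, J:20, K:23 → nearest is G
(17, 0) — d to each: D:8, E:16, F:15, G:25, H:30, J:17, K:9 → nearest is D
(0, 16) — d to each: D:23, E:4, F:10, G:11, H:14, J:7, K:26 → nearest is E
0 of the 4 points have J as nearest.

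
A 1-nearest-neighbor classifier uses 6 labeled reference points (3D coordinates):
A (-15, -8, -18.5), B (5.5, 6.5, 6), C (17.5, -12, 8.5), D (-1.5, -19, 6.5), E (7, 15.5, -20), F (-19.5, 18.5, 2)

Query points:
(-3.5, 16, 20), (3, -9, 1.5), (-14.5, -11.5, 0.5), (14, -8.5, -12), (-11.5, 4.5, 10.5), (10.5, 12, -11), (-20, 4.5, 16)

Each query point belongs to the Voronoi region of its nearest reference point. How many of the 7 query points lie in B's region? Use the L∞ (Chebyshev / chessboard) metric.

(-3.5, 16, 20) — d to each: A:38.5, B:14, C:28, D:35, E:40, F:18 → nearest is B
(3, -9, 1.5) — d to each: A:20, B:15.5, C:14.5, D:10, E:24.5, F:27.5 → nearest is D
(-14.5, -11.5, 0.5) — d to each: A:19, B:20, C:32, D:13, E:27, F:30 → nearest is D
(14, -8.5, -12) — d to each: A:29, B:18, C:20.5, D:18.5, E:24, F:33.5 → nearest is B
(-11.5, 4.5, 10.5) — d to each: A:29, B:17, C:29, D:23.5, E:30.5, F:14 → nearest is F
(10.5, 12, -11) — d to each: A:25.5, B:17, C:24, D:31, E:9, F:30 → nearest is E
(-20, 4.5, 16) — d to each: A:34.5, B:25.5, C:37.5, D:23.5, E:36, F:14 → nearest is F
2 of the 7 points have B as nearest.

2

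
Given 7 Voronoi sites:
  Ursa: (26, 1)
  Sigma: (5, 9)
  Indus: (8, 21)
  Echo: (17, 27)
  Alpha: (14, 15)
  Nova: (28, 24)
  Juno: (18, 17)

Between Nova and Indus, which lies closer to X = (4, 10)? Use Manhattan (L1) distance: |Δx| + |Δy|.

Indus

d(X, Nova) = |4−28| + |10−24| = 24 + 14 = 38
d(X, Indus) = |4−8| + |10−21| = 4 + 11 = 15
38 > 15, so Indus is closer.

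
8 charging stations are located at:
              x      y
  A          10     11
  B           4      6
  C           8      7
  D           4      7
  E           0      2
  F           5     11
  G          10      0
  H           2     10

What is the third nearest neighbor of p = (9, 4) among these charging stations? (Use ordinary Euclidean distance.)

B

Compare squared distances (the ordering matches that of the actual distances):
|pA|² = (9−10)² + (4−11)² = 1 + 49 = 50
|pB|² = (9−4)² + (4−6)² = 25 + 4 = 29
|pC|² = (9−8)² + (4−7)² = 1 + 9 = 10
|pD|² = (9−4)² + (4−7)² = 25 + 9 = 34
|pE|² = (9−0)² + (4−2)² = 81 + 4 = 85
|pF|² = (9−5)² + (4−11)² = 16 + 49 = 65
|pG|² = (9−10)² + (4−0)² = 1 + 16 = 17
|pH|² = (9−2)² + (4−10)² = 49 + 36 = 85
Sorted ascending: C, G, B, D, … — the third-nearest is B.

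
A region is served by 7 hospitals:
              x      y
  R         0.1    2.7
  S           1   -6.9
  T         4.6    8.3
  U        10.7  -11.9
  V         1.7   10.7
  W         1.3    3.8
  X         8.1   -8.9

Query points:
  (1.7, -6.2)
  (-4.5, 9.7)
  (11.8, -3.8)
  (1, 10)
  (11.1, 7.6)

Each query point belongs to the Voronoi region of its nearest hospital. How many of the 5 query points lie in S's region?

1

(1.7, -6.2) — d² to each: R:81.77, S:0.98, T:218.66, U:113.49, V:285.61, W:100.16, X:48.25 → nearest is S
(-4.5, 9.7) — d² to each: R:70.16, S:305.81, T:84.77, U:697.6, V:39.44, W:68.45, X:504.72 → nearest is V
(11.8, -3.8) — d² to each: R:179.14, S:126.25, T:198.25, U:66.82, V:312.26, W:168.01, X:39.7 → nearest is X
(1, 10) — d² to each: R:54.1, S:285.61, T:15.85, U:573.7, V:0.98, W:38.53, X:407.62 → nearest is V
(11.1, 7.6) — d² to each: R:145.01, S:312.26, T:42.74, U:380.41, V:97.97, W:110.48, X:281.25 → nearest is T
1 of the 5 points has S as nearest.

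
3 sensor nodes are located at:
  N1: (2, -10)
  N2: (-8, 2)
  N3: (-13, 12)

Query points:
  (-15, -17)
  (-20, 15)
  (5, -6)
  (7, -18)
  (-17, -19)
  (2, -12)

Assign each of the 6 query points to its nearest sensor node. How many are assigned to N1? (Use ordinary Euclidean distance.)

5

(-15, -17) — d² to each: N1:338, N2:410, N3:845 → nearest is N1
(-20, 15) — d² to each: N1:1109, N2:313, N3:58 → nearest is N3
(5, -6) — d² to each: N1:25, N2:233, N3:648 → nearest is N1
(7, -18) — d² to each: N1:89, N2:625, N3:1300 → nearest is N1
(-17, -19) — d² to each: N1:442, N2:522, N3:977 → nearest is N1
(2, -12) — d² to each: N1:4, N2:296, N3:801 → nearest is N1
5 of the 6 points have N1 as nearest.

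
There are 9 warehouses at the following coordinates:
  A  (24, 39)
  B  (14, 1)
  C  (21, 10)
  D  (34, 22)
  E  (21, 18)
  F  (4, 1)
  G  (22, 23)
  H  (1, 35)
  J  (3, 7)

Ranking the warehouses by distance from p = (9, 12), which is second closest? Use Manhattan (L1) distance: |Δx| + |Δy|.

d(p,A) = 15 + 27 = 42
d(p,B) = 5 + 11 = 16
d(p,C) = 12 + 2 = 14
d(p,D) = 25 + 10 = 35
d(p,E) = 12 + 6 = 18
d(p,F) = 5 + 11 = 16
d(p,G) = 13 + 11 = 24
d(p,H) = 8 + 23 = 31
d(p,J) = 6 + 5 = 11
Sorted ascending: J, C, B, … — the second-nearest is C.

C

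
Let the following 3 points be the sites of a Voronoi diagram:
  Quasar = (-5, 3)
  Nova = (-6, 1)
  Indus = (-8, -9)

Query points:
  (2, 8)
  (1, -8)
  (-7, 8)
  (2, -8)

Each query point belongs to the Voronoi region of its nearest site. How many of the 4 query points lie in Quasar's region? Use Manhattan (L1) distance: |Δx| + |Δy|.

(2, 8) — d to each: Quasar:12, Nova:15, Indus:27 → nearest is Quasar
(1, -8) — d to each: Quasar:17, Nova:16, Indus:10 → nearest is Indus
(-7, 8) — d to each: Quasar:7, Nova:8, Indus:18 → nearest is Quasar
(2, -8) — d to each: Quasar:18, Nova:17, Indus:11 → nearest is Indus
2 of the 4 points have Quasar as nearest.

2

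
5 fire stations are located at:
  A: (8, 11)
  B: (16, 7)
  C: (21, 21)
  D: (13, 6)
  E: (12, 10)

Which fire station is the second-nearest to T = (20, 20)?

Squared Euclidean distances:
|TA|² = (20−8)² + (20−11)² = 144 + 81 = 225
|TB|² = (20−16)² + (20−7)² = 16 + 169 = 185
|TC|² = (20−21)² + (20−21)² = 1 + 1 = 2
|TD|² = (20−13)² + (20−6)² = 49 + 196 = 245
|TE|² = (20−12)² + (20−10)² = 64 + 100 = 164
Sorted ascending: C, E, B, … — the second-nearest is E.

E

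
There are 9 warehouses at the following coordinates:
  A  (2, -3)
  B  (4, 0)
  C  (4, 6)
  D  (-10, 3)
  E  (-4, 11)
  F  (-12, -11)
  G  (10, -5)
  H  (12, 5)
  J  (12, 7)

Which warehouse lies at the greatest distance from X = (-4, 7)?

Since √ is increasing, it suffices to compare squared distances:
|XA|² = 36 + 100 = 136
|XB|² = 64 + 49 = 113
|XC|² = 64 + 1 = 65
|XD|² = 36 + 16 = 52
|XE|² = 0 + 16 = 16
|XF|² = 64 + 324 = 388
|XG|² = 196 + 144 = 340
|XH|² = 256 + 4 = 260
|XJ|² = 256 + 0 = 256
The largest is to F.

F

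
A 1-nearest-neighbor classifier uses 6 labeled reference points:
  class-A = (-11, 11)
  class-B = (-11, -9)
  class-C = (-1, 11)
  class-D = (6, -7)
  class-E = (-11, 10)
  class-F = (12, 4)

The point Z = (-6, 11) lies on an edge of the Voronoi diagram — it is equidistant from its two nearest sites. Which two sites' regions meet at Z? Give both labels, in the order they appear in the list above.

class-A and class-C

Squared distances from Z to each site:
d²(Z, class-A) = (-6−(-11))² + (11−11)² = 25 + 0 = 25
d²(Z, class-B) = (-6−(-11))² + (11−(-9))² = 25 + 400 = 425
d²(Z, class-C) = (-6−(-1))² + (11−11)² = 25 + 0 = 25
d²(Z, class-D) = (-6−6)² + (11−(-7))² = 144 + 324 = 468
d²(Z, class-E) = (-6−(-11))² + (11−10)² = 25 + 1 = 26
d²(Z, class-F) = (-6−12)² + (11−4)² = 324 + 49 = 373
Z is equidistant from class-A and class-C (both at squared distance 25), and every other site is strictly farther — so Z lies on the class-A–class-C Voronoi edge.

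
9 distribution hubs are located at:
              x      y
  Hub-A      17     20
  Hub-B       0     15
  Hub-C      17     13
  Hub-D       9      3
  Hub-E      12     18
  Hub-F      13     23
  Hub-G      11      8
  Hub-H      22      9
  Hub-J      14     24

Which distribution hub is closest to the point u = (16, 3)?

Hub-D

Compare squared distances (the ordering matches that of the actual distances):
d²(u, Hub-A) = (16−17)² + (3−20)² = 1 + 289 = 290
d²(u, Hub-B) = (16−0)² + (3−15)² = 256 + 144 = 400
d²(u, Hub-C) = (16−17)² + (3−13)² = 1 + 100 = 101
d²(u, Hub-D) = (16−9)² + (3−3)² = 49 + 0 = 49
d²(u, Hub-E) = (16−12)² + (3−18)² = 16 + 225 = 241
d²(u, Hub-F) = (16−13)² + (3−23)² = 9 + 400 = 409
d²(u, Hub-G) = (16−11)² + (3−8)² = 25 + 25 = 50
d²(u, Hub-H) = (16−22)² + (3−9)² = 36 + 36 = 72
d²(u, Hub-J) = (16−14)² + (3−24)² = 4 + 441 = 445
The smallest is to Hub-D, so u lies in the Voronoi region of Hub-D.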